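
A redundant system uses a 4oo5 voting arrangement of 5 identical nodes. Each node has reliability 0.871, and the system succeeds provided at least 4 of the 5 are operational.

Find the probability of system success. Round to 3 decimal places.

R = Σ_{i=4}^{5} C(5,i) p^i (1−p)^{5−i} with p = 0.871
C(5,4)·0.871^4·0.129^1 = 0.37122
C(5,5)·0.871^5·0.129^0 = 0.50129
Sum = 0.873

0.873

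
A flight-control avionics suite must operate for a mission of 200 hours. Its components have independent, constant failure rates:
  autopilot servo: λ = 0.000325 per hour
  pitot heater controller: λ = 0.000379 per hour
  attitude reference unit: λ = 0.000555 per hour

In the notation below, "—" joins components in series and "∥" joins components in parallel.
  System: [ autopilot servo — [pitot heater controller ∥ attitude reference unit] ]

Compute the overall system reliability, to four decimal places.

R(autopilot servo) = exp(−0.000325 × 200) = 0.937067
R(pitot heater controller) = exp(−0.000379 × 200) = 0.927002
R(attitude reference unit) = exp(−0.000555 × 200) = 0.894939
Parallel (pitot heater controller and attitude reference unit): 1 − (1 − 0.927002)(1 − 0.894939) = 0.992331
Series (autopilot servo and [0.992331]): 0.937067 × 0.992331 = 0.9299

0.9299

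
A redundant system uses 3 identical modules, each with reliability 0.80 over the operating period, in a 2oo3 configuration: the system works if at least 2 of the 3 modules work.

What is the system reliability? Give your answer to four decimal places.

0.8960

R = Σ_{i=2}^{3} C(3,i) p^i (1−p)^{3−i} with p = 0.80
C(3,2)·0.80^2·0.20^1 = 0.384000
C(3,3)·0.80^3·0.20^0 = 0.512000
Sum = 0.8960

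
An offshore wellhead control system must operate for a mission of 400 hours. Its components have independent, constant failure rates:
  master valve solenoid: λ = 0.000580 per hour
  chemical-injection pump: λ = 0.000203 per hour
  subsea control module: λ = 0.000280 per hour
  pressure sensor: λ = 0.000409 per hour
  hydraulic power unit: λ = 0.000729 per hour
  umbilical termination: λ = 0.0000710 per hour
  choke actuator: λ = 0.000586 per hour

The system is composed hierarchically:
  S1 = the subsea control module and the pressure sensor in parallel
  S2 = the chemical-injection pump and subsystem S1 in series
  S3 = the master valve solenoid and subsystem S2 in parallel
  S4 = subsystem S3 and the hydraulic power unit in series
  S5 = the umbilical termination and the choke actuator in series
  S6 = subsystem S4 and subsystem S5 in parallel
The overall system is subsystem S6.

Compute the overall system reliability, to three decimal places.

0.938

R(master valve solenoid) = exp(−0.000580 × 400) = 0.79295
R(chemical-injection pump) = exp(−0.000203 × 400) = 0.92201
R(subsea control module) = exp(−0.000280 × 400) = 0.89404
R(pressure sensor) = exp(−0.000409 × 400) = 0.84908
R(hydraulic power unit) = exp(−0.000729 × 400) = 0.74707
R(umbilical termination) = exp(−0.0000710 × 400) = 0.97200
R(choke actuator) = exp(−0.000586 × 400) = 0.79105
Parallel (subsea control module and pressure sensor): 1 − (1 − 0.89404)(1 − 0.84908) = 0.98401
Series (chemical-injection pump and [0.98401]): 0.92201 × 0.98401 = 0.90727
Parallel (master valve solenoid and [0.90727]): 1 − (1 − 0.79295)(1 − 0.90727) = 0.98080
Series ([0.98080] and hydraulic power unit): 0.98080 × 0.74707 = 0.73273
Series (umbilical termination and choke actuator): 0.97200 × 0.79105 = 0.76890
Parallel ([0.73273] and [0.76890]): 1 − (1 − 0.73273)(1 − 0.76890) = 0.938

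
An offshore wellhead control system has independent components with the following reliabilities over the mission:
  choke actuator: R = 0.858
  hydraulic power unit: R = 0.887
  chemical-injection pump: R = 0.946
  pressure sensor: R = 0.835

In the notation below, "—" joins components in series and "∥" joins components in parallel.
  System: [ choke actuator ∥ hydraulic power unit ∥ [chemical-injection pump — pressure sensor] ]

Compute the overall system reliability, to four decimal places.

Series (chemical-injection pump and pressure sensor): 0.946000 × 0.835000 = 0.789910
Parallel (choke actuator, hydraulic power unit, and [0.789910]): 1 − (1 − 0.858000)(1 − 0.887000)(1 − 0.789910) = 0.9966

0.9966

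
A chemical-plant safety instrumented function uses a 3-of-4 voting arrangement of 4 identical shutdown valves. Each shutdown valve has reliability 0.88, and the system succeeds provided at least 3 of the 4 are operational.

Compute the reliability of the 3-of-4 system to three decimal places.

0.927

R = Σ_{i=3}^{4} C(4,i) p^i (1−p)^{4−i} with p = 0.88
C(4,3)·0.88^3·0.12^1 = 0.32711
C(4,4)·0.88^4·0.12^0 = 0.59970
Sum = 0.927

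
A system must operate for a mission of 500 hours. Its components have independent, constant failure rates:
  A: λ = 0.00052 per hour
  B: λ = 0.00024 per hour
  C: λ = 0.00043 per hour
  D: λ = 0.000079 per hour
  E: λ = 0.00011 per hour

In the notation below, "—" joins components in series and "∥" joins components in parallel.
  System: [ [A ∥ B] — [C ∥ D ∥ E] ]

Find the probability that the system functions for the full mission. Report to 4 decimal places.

0.9737

R(A) = exp(−0.00052 × 500) = 0.771052
R(B) = exp(−0.00024 × 500) = 0.886920
R(C) = exp(−0.00043 × 500) = 0.806541
R(D) = exp(−0.000079 × 500) = 0.961270
R(E) = exp(−0.00011 × 500) = 0.946485
Parallel (A and B): 1 − (1 − 0.771052)(1 − 0.886920) = 0.974111
Parallel (C, D, and E): 1 − (1 − 0.806541)(1 − 0.961270)(1 − 0.946485) = 0.999599
Series ([0.974111] and [0.999599]): 0.974111 × 0.999599 = 0.9737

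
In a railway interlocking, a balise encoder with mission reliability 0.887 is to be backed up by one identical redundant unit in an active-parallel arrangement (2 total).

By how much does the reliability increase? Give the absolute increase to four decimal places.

0.1002

R_before = 0.887
R_after = 1 − (1 − 0.887)^2 = 0.9872
ΔR = 0.9872 − 0.887 = 0.1002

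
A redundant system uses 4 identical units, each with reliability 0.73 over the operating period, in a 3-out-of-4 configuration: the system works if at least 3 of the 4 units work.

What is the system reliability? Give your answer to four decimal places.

0.7041

R = Σ_{i=3}^{4} C(4,i) p^i (1−p)^{4−i} with p = 0.73
C(4,3)·0.73^3·0.27^1 = 0.420138
C(4,4)·0.73^4·0.27^0 = 0.283982
Sum = 0.7041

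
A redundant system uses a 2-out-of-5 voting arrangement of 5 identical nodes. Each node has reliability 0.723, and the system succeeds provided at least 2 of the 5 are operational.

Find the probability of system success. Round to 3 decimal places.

R = Σ_{i=2}^{5} C(5,i) p^i (1−p)^{5−i} with p = 0.723
C(5,2)·0.723^2·0.277^3 = 0.11110
C(5,3)·0.723^3·0.277^2 = 0.28998
C(5,4)·0.723^4·0.277^1 = 0.37845
C(5,5)·0.723^5·0.277^0 = 0.19756
Sum = 0.977

0.977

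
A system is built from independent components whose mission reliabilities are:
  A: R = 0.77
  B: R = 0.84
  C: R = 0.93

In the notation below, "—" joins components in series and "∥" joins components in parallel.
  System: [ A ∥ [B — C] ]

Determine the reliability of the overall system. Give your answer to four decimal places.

Series (B and C): 0.840000 × 0.930000 = 0.781200
Parallel (A and [0.781200]): 1 − (1 − 0.770000)(1 − 0.781200) = 0.9497

0.9497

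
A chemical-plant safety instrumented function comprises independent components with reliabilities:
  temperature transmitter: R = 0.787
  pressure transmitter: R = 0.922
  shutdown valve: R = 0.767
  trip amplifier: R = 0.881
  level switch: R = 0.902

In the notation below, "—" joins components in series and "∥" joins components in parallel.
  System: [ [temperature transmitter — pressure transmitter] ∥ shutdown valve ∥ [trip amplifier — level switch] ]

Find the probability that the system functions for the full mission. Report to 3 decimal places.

0.987

Series (temperature transmitter and pressure transmitter): 0.78700 × 0.92200 = 0.72561
Series (trip amplifier and level switch): 0.88100 × 0.90200 = 0.79466
Parallel ([0.72561], shutdown valve, and [0.79466]): 1 − (1 − 0.72561)(1 − 0.76700)(1 − 0.79466) = 0.987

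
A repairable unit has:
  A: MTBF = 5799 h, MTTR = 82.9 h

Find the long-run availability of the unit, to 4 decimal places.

A(A) = MTBF/(MTBF+MTTR) = 5799/(5799+82.9) = 0.9859

0.9859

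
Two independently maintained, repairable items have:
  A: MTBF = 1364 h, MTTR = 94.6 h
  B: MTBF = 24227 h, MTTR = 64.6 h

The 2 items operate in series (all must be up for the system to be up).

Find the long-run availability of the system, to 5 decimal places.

0.93266

A(A) = MTBF/(MTBF+MTTR) = 1364/(1364+94.6) = 0.935143
A(B) = MTBF/(MTBF+MTTR) = 24227/(24227+64.6) = 0.997341
Series availability: 0.935143 × 0.997341 = 0.93266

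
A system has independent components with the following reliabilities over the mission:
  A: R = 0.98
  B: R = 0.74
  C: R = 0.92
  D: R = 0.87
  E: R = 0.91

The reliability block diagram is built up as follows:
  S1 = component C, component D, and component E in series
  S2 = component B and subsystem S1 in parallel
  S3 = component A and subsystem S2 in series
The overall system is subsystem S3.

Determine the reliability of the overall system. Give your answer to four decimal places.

Series (C, D, and E): 0.920000 × 0.870000 × 0.910000 = 0.728364
Parallel (B and [0.728364]): 1 − (1 − 0.740000)(1 − 0.728364) = 0.929375
Series (A and [0.929375]): 0.980000 × 0.929375 = 0.9108

0.9108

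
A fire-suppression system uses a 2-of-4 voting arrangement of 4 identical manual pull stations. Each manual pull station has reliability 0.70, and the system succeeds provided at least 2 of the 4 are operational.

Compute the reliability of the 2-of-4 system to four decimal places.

0.9163

R = Σ_{i=2}^{4} C(4,i) p^i (1−p)^{4−i} with p = 0.70
C(4,2)·0.70^2·0.30^2 = 0.264600
C(4,3)·0.70^3·0.30^1 = 0.411600
C(4,4)·0.70^4·0.30^0 = 0.240100
Sum = 0.9163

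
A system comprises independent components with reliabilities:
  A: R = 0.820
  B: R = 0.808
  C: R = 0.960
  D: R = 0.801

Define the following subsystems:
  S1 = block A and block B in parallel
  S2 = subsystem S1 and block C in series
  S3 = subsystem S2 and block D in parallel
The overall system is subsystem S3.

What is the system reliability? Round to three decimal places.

0.985

Parallel (A and B): 1 − (1 − 0.82000)(1 − 0.80800) = 0.96544
Series ([0.96544] and C): 0.96544 × 0.96000 = 0.92682
Parallel ([0.92682] and D): 1 − (1 − 0.92682)(1 − 0.80100) = 0.985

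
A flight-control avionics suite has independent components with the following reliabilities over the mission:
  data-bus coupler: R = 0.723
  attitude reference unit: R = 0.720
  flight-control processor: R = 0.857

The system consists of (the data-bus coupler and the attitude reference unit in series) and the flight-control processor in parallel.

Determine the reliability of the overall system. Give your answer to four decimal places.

Series (data-bus coupler and attitude reference unit): 0.723000 × 0.720000 = 0.520560
Parallel ([0.520560] and flight-control processor): 1 − (1 − 0.520560)(1 − 0.857000) = 0.9314

0.9314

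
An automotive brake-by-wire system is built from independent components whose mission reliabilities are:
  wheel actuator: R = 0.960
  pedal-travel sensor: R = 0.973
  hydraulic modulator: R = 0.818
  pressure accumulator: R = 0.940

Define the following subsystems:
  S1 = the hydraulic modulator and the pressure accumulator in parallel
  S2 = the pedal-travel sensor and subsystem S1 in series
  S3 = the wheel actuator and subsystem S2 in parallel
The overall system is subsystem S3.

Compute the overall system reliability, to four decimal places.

Parallel (hydraulic modulator and pressure accumulator): 1 − (1 − 0.818000)(1 − 0.940000) = 0.989080
Series (pedal-travel sensor and [0.989080]): 0.973000 × 0.989080 = 0.962375
Parallel (wheel actuator and [0.962375]): 1 − (1 − 0.960000)(1 − 0.962375) = 0.9985

0.9985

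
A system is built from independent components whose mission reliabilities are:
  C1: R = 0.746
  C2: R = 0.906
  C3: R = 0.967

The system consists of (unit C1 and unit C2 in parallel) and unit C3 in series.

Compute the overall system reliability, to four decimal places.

0.9439

Parallel (C1 and C2): 1 − (1 − 0.746000)(1 − 0.906000) = 0.976124
Series ([0.976124] and C3): 0.976124 × 0.967000 = 0.9439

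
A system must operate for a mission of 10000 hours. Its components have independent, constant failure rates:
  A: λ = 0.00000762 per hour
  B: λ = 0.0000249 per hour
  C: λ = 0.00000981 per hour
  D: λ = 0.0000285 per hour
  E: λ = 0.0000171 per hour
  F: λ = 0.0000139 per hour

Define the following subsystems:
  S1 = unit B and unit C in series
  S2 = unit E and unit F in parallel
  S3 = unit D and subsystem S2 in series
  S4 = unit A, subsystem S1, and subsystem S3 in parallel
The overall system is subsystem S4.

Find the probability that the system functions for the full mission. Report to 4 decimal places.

0.9943

R(A) = exp(−0.00000762 × 10000) = 0.926631
R(B) = exp(−0.0000249 × 10000) = 0.779580
R(C) = exp(−0.00000981 × 10000) = 0.906558
R(D) = exp(−0.0000285 × 10000) = 0.752014
R(E) = exp(−0.0000171 × 10000) = 0.842822
R(F) = exp(−0.0000139 × 10000) = 0.870228
Series (B and C): 0.779580 × 0.906558 = 0.706734
Parallel (E and F): 1 − (1 − 0.842822)(1 − 0.870228) = 0.979603
Series (D and [0.979603]): 0.752014 × 0.979603 = 0.736675
Parallel (A, [0.706734], and [0.736675]): 1 − (1 − 0.926631)(1 − 0.706734)(1 − 0.736675) = 0.9943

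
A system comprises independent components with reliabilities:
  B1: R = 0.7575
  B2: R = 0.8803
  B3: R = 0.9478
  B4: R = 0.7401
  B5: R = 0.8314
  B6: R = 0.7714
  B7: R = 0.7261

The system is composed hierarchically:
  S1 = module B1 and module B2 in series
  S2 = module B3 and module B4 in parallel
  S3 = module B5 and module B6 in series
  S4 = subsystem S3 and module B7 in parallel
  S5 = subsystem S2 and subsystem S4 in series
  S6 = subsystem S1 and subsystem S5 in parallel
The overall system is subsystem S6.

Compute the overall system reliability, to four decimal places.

Series (B1 and B2): 0.757500 × 0.880300 = 0.666827
Parallel (B3 and B4): 1 − (1 − 0.947800)(1 − 0.740100) = 0.986433
Series (B5 and B6): 0.831400 × 0.771400 = 0.641342
Parallel ([0.641342] and B7): 1 − (1 − 0.641342)(1 − 0.726100) = 0.901764
Series ([0.986433] and [0.901764]): 0.986433 × 0.901764 = 0.889530
Parallel ([0.666827] and [0.889530]): 1 − (1 − 0.666827)(1 − 0.889530) = 0.9632

0.9632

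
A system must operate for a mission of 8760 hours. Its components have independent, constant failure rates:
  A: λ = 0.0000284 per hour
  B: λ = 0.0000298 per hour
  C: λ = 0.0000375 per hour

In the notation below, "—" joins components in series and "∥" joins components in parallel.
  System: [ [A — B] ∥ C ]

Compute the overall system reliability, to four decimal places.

0.8882

R(A) = exp(−0.0000284 × 8760) = 0.779748
R(B) = exp(−0.0000298 × 8760) = 0.770244
R(C) = exp(−0.0000375 × 8760) = 0.720003
Series (A and B): 0.779748 × 0.770244 = 0.600596
Parallel ([0.600596] and C): 1 − (1 − 0.600596)(1 − 0.720003) = 0.8882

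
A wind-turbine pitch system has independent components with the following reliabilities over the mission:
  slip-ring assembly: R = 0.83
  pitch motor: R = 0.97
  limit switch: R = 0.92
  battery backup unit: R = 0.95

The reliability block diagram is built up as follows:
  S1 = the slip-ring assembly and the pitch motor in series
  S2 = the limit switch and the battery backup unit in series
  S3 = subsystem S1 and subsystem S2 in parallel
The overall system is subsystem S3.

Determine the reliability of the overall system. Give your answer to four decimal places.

Series (slip-ring assembly and pitch motor): 0.830000 × 0.970000 = 0.805100
Series (limit switch and battery backup unit): 0.920000 × 0.950000 = 0.874000
Parallel ([0.805100] and [0.874000]): 1 − (1 − 0.805100)(1 − 0.874000) = 0.9754

0.9754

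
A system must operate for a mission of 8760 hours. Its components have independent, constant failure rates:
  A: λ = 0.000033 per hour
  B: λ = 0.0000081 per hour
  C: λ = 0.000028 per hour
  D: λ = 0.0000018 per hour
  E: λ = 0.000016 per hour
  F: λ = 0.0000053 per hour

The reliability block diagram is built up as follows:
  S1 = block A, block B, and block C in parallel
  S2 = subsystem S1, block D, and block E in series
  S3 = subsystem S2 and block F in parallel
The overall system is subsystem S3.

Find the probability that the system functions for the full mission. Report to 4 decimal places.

R(A) = exp(−0.000033 × 8760) = 0.748952
R(B) = exp(−0.0000081 × 8760) = 0.931503
R(C) = exp(−0.000028 × 8760) = 0.782485
R(D) = exp(−0.0000018 × 8760) = 0.984356
R(E) = exp(−0.000016 × 8760) = 0.869219
R(F) = exp(−0.0000053 × 8760) = 0.954633
Parallel (A, B, and C): 1 − (1 − 0.748952)(1 − 0.931503)(1 − 0.782485) = 0.996260
Series ([0.996260], D, and E): 0.996260 × 0.984356 × 0.869219 = 0.852421
Parallel ([0.852421] and F): 1 − (1 − 0.852421)(1 − 0.954633) = 0.9933

0.9933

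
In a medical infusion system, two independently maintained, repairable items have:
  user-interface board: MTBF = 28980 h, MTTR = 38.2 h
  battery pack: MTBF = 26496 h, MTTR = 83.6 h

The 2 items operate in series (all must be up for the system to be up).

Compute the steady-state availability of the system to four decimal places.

A(user-interface board) = MTBF/(MTBF+MTTR) = 28980/(28980+38.2) = 0.998684
A(battery pack) = MTBF/(MTBF+MTTR) = 26496/(26496+83.6) = 0.996855
Series availability: 0.998684 × 0.996855 = 0.9955

0.9955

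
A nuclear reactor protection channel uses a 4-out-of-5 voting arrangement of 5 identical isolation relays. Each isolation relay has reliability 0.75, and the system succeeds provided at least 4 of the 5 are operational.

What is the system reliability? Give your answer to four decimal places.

0.6328

R = Σ_{i=4}^{5} C(5,i) p^i (1−p)^{5−i} with p = 0.75
C(5,4)·0.75^4·0.25^1 = 0.395508
C(5,5)·0.75^5·0.25^0 = 0.237305
Sum = 0.6328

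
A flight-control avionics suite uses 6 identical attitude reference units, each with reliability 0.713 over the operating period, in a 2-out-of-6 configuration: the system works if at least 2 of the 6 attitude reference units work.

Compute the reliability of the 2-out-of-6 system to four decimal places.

0.9911

R = Σ_{i=2}^{6} C(6,i) p^i (1−p)^{6−i} with p = 0.713
C(6,2)·0.713^2·0.287^4 = 0.051737
C(6,3)·0.713^3·0.287^3 = 0.171374
C(6,4)·0.713^4·0.287^2 = 0.319310
C(6,5)·0.713^5·0.287^1 = 0.317308
C(6,6)·0.713^6·0.287^0 = 0.131382
Sum = 0.9911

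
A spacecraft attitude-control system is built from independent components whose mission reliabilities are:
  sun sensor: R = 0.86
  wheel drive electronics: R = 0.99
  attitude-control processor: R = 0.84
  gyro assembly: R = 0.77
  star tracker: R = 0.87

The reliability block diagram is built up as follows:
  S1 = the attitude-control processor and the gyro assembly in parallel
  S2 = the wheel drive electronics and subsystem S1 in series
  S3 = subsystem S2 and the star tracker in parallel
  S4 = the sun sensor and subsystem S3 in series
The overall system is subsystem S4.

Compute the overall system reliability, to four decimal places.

0.8548

Parallel (attitude-control processor and gyro assembly): 1 − (1 − 0.840000)(1 − 0.770000) = 0.963200
Series (wheel drive electronics and [0.963200]): 0.990000 × 0.963200 = 0.953568
Parallel ([0.953568] and star tracker): 1 − (1 − 0.953568)(1 − 0.870000) = 0.993964
Series (sun sensor and [0.993964]): 0.860000 × 0.993964 = 0.8548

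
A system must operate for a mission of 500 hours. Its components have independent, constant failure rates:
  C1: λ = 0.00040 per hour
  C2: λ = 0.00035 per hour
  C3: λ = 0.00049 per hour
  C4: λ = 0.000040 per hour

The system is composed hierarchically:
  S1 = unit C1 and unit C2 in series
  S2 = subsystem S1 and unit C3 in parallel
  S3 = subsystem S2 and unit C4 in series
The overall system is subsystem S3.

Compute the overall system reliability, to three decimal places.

0.914

R(C1) = exp(−0.00040 × 500) = 0.81873
R(C2) = exp(−0.00035 × 500) = 0.83946
R(C3) = exp(−0.00049 × 500) = 0.78270
R(C4) = exp(−0.000040 × 500) = 0.98020
Series (C1 and C2): 0.81873 × 0.83946 = 0.68729
Parallel ([0.68729] and C3): 1 − (1 − 0.68729)(1 − 0.78270) = 0.93205
Series ([0.93205] and C4): 0.93205 × 0.98020 = 0.914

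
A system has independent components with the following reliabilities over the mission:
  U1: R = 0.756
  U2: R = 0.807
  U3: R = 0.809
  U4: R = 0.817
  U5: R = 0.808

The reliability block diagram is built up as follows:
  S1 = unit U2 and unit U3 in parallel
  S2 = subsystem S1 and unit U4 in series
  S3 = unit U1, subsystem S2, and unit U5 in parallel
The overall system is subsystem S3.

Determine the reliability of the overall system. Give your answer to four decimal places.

Parallel (U2 and U3): 1 − (1 − 0.807000)(1 − 0.809000) = 0.963137
Series ([0.963137] and U4): 0.963137 × 0.817000 = 0.786883
Parallel (U1, [0.786883], and U5): 1 − (1 − 0.756000)(1 − 0.786883)(1 − 0.808000) = 0.9900

0.9900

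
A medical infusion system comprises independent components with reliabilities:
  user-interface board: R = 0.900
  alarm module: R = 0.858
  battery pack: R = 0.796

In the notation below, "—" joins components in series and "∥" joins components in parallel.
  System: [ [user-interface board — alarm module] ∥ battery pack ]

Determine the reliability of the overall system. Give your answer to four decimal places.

0.9535

Series (user-interface board and alarm module): 0.900000 × 0.858000 = 0.772200
Parallel ([0.772200] and battery pack): 1 − (1 − 0.772200)(1 − 0.796000) = 0.9535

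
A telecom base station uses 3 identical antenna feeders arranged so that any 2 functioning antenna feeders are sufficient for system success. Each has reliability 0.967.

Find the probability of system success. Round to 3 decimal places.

R = Σ_{i=2}^{3} C(3,i) p^i (1−p)^{3−i} with p = 0.967
C(3,2)·0.967^2·0.033^1 = 0.09257
C(3,3)·0.967^3·0.033^0 = 0.90423
Sum = 0.997

0.997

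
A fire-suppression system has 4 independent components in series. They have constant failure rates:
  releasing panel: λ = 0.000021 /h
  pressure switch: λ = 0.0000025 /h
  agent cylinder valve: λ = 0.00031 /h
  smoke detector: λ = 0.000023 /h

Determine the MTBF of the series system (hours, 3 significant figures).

2810

Series of exponential components: λ_sys = Σ λ_i
λ_sys = 0.000021 + 0.0000025 + 0.00031 + 0.000023 = 3.5650e-04 /h
MTBF = 1 / λ_sys = 2810 h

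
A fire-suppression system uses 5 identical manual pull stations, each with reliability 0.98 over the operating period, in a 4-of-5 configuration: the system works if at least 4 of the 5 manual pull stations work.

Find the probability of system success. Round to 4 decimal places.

R = Σ_{i=4}^{5} C(5,i) p^i (1−p)^{5−i} with p = 0.98
C(5,4)·0.98^4·0.02^1 = 0.092237
C(5,5)·0.98^5·0.02^0 = 0.903921
Sum = 0.9962

0.9962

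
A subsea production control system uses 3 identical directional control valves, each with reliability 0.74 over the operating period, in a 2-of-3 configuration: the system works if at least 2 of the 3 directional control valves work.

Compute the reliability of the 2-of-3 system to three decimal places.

0.832

R = Σ_{i=2}^{3} C(3,i) p^i (1−p)^{3−i} with p = 0.74
C(3,2)·0.74^2·0.26^1 = 0.42713
C(3,3)·0.74^3·0.26^0 = 0.40522
Sum = 0.832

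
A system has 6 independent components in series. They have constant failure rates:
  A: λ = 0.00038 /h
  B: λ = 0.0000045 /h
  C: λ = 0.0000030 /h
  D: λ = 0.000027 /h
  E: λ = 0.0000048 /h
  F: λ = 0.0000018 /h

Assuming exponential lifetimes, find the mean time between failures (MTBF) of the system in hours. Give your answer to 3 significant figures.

2370

Series of exponential components: λ_sys = Σ λ_i
λ_sys = 0.00038 + 0.0000045 + 0.0000030 + 0.000027 + 0.0000048 + 0.0000018 = 4.2110e-04 /h
MTBF = 1 / λ_sys = 2370 h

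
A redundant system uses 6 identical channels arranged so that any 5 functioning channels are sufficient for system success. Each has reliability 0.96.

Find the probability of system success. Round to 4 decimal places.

R = Σ_{i=5}^{6} C(6,i) p^i (1−p)^{6−i} with p = 0.96
C(6,5)·0.96^5·0.04^1 = 0.195689
C(6,6)·0.96^6·0.04^0 = 0.782758
Sum = 0.9784

0.9784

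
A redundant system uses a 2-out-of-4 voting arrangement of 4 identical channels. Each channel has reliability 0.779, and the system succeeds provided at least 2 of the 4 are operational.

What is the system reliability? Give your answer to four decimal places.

R = Σ_{i=2}^{4} C(4,i) p^i (1−p)^{4−i} with p = 0.779
C(4,2)·0.779^2·0.221^2 = 0.177832
C(4,3)·0.779^3·0.221^1 = 0.417893
C(4,4)·0.779^4·0.221^0 = 0.368256
Sum = 0.9640

0.9640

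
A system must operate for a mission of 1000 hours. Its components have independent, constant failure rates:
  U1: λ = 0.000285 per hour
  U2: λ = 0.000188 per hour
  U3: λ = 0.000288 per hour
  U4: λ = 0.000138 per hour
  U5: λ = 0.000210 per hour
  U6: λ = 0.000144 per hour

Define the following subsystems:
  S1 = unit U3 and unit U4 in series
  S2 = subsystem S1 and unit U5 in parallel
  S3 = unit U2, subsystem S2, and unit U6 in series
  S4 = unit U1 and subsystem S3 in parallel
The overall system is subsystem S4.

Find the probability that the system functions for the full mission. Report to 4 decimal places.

R(U1) = exp(−0.000285 × 1000) = 0.752014
R(U2) = exp(−0.000188 × 1000) = 0.828615
R(U3) = exp(−0.000288 × 1000) = 0.749762
R(U4) = exp(−0.000138 × 1000) = 0.871099
R(U5) = exp(−0.000210 × 1000) = 0.810584
R(U6) = exp(−0.000144 × 1000) = 0.865888
Series (U3 and U4): 0.749762 × 0.871099 = 0.653117
Parallel ([0.653117] and U5): 1 − (1 − 0.653117)(1 − 0.810584) = 0.934295
Series (U2, [0.934295], and U6): 0.828615 × 0.934295 × 0.865888 = 0.670345
Parallel (U1 and [0.670345]): 1 − (1 − 0.752014)(1 − 0.670345) = 0.9183

0.9183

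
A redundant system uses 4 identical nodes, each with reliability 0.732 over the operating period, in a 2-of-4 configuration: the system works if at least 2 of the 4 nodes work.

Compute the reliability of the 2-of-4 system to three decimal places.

R = Σ_{i=2}^{4} C(4,i) p^i (1−p)^{4−i} with p = 0.732
C(4,2)·0.732^2·0.268^2 = 0.23091
C(4,3)·0.732^3·0.268^1 = 0.42046
C(4,4)·0.732^4·0.268^0 = 0.28711
Sum = 0.938

0.938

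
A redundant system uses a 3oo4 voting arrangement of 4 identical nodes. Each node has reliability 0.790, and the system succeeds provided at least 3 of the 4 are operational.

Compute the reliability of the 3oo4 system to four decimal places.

0.8037

R = Σ_{i=3}^{4} C(4,i) p^i (1−p)^{4−i} with p = 0.790
C(4,3)·0.790^3·0.210^1 = 0.414153
C(4,4)·0.790^4·0.210^0 = 0.389501
Sum = 0.8037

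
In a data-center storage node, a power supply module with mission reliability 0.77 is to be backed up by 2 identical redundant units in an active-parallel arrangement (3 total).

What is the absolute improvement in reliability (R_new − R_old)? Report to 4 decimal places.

0.2178

R_before = 0.77
R_after = 1 − (1 − 0.77)^3 = 0.9878
ΔR = 0.9878 − 0.77 = 0.2178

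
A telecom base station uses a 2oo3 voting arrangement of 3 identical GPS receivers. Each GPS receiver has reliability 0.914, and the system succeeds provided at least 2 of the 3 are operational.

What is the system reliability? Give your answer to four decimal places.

0.9791

R = Σ_{i=2}^{3} C(3,i) p^i (1−p)^{3−i} with p = 0.914
C(3,2)·0.914^2·0.086^1 = 0.215532
C(3,3)·0.914^3·0.086^0 = 0.763552
Sum = 0.9791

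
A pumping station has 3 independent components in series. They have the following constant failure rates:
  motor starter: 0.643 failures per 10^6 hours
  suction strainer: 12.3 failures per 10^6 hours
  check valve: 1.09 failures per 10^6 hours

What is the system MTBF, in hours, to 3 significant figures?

Series of exponential components: λ_sys = Σ λ_i
λ_sys = 0.000000643 + 0.0000123 + 0.00000109 = 1.4033e-05 /h
MTBF = 1 / λ_sys = 71300 h

71300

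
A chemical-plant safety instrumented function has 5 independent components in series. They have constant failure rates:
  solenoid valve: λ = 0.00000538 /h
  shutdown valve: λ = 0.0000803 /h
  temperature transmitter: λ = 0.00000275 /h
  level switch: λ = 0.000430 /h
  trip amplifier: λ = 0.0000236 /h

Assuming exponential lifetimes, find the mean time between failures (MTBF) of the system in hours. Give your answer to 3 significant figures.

Series of exponential components: λ_sys = Σ λ_i
λ_sys = 0.00000538 + 0.0000803 + 0.00000275 + 0.000430 + 0.0000236 = 5.4203e-04 /h
MTBF = 1 / λ_sys = 1840 h

1840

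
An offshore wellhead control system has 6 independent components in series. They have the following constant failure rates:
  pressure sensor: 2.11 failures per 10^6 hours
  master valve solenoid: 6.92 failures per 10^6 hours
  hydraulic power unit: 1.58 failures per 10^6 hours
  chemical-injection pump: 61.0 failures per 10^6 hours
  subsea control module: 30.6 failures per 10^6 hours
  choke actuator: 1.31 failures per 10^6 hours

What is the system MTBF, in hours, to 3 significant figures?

9660

Series of exponential components: λ_sys = Σ λ_i
λ_sys = 0.00000211 + 0.00000692 + 0.00000158 + 0.0000610 + 0.0000306 + 0.00000131 = 1.0352e-04 /h
MTBF = 1 / λ_sys = 9660 h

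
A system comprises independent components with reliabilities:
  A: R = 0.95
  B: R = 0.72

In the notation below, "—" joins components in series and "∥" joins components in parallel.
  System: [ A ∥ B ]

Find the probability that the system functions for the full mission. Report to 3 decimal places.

0.986

Parallel (A and B): 1 − (1 − 0.95000)(1 − 0.72000) = 0.986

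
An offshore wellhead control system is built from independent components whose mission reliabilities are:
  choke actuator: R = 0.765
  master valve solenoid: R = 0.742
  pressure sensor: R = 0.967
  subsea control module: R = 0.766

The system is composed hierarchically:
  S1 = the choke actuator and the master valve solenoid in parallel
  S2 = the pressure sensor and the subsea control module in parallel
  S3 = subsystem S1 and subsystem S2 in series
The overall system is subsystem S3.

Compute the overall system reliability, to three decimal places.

0.932

Parallel (choke actuator and master valve solenoid): 1 − (1 − 0.76500)(1 − 0.74200) = 0.93937
Parallel (pressure sensor and subsea control module): 1 − (1 − 0.96700)(1 − 0.76600) = 0.99228
Series ([0.93937] and [0.99228]): 0.93937 × 0.99228 = 0.932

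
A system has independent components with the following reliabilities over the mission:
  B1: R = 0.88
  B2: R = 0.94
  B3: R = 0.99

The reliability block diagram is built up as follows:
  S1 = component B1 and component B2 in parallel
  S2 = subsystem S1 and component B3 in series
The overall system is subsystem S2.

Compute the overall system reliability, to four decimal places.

Parallel (B1 and B2): 1 − (1 − 0.880000)(1 − 0.940000) = 0.992800
Series ([0.992800] and B3): 0.992800 × 0.990000 = 0.9829

0.9829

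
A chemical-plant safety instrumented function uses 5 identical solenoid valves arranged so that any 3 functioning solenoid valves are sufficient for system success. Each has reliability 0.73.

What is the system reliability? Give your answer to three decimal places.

R = Σ_{i=3}^{5} C(5,i) p^i (1−p)^{5−i} with p = 0.73
C(5,3)·0.73^3·0.27^2 = 0.28359
C(5,4)·0.73^4·0.27^1 = 0.38338
C(5,5)·0.73^5·0.27^0 = 0.20731
Sum = 0.874

0.874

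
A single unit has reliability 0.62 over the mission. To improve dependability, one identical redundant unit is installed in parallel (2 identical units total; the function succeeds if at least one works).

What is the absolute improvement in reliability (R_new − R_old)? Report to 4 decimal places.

0.2356

R_before = 0.62
R_after = 1 − (1 − 0.62)^2 = 0.8556
ΔR = 0.8556 − 0.62 = 0.2356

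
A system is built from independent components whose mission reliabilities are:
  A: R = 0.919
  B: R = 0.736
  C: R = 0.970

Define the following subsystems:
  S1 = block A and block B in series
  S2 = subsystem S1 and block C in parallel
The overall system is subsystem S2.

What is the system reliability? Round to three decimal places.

0.990

Series (A and B): 0.91900 × 0.73600 = 0.67638
Parallel ([0.67638] and C): 1 − (1 − 0.67638)(1 − 0.97000) = 0.990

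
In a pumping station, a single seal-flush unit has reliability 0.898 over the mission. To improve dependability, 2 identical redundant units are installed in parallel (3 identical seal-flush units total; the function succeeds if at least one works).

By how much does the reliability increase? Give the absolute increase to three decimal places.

R_before = 0.898
R_after = 1 − (1 − 0.898)^3 = 0.999
ΔR = 0.999 − 0.898 = 0.101

0.101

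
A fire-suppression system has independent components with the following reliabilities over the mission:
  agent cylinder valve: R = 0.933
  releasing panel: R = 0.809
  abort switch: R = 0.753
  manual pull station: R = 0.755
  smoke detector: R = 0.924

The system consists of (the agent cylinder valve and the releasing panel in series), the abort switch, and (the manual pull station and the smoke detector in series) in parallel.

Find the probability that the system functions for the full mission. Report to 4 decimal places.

Series (agent cylinder valve and releasing panel): 0.933000 × 0.809000 = 0.754797
Series (manual pull station and smoke detector): 0.755000 × 0.924000 = 0.697620
Parallel ([0.754797], abort switch, and [0.697620]): 1 − (1 − 0.754797)(1 − 0.753000)(1 − 0.697620) = 0.9817

0.9817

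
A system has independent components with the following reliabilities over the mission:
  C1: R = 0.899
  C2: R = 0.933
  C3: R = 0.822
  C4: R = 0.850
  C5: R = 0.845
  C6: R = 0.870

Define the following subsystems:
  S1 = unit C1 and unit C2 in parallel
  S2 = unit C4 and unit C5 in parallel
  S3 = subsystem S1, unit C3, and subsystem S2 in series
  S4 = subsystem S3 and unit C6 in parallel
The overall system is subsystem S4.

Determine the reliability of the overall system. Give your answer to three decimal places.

0.974

Parallel (C1 and C2): 1 − (1 − 0.89900)(1 − 0.93300) = 0.99323
Parallel (C4 and C5): 1 − (1 − 0.85000)(1 − 0.84500) = 0.97675
Series ([0.99323], C3, and [0.97675]): 0.99323 × 0.82200 × 0.97675 = 0.79745
Parallel ([0.79745] and C6): 1 − (1 − 0.79745)(1 − 0.87000) = 0.974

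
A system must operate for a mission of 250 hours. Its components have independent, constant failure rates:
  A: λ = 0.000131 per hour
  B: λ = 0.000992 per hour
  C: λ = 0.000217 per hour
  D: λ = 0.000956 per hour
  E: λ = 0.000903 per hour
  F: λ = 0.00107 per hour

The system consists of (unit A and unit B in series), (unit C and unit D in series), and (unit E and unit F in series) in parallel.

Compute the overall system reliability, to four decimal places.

0.9758

R(A) = exp(−0.000131 × 250) = 0.967780
R(B) = exp(−0.000992 × 250) = 0.780360
R(C) = exp(−0.000217 × 250) = 0.947195
R(D) = exp(−0.000956 × 250) = 0.787415
R(E) = exp(−0.000903 × 250) = 0.797918
R(F) = exp(−0.00107 × 250) = 0.765290
Series (A and B): 0.967780 × 0.780360 = 0.755217
Series (C and D): 0.947195 × 0.787415 = 0.745836
Series (E and F): 0.797918 × 0.765290 = 0.610639
Parallel ([0.755217], [0.745836], and [0.610639]): 1 − (1 − 0.755217)(1 − 0.745836)(1 − 0.610639) = 0.9758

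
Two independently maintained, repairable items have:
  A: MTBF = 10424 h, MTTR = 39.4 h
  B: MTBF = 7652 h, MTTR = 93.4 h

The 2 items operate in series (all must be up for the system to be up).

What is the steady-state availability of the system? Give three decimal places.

0.984

A(A) = MTBF/(MTBF+MTTR) = 10424/(10424+39.4) = 0.996234
A(B) = MTBF/(MTBF+MTTR) = 7652/(7652+93.4) = 0.987941
Series availability: 0.996234 × 0.987941 = 0.984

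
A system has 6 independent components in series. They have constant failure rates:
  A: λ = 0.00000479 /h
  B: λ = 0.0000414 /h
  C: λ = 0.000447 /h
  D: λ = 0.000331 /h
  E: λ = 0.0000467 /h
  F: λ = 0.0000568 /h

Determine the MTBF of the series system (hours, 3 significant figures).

Series of exponential components: λ_sys = Σ λ_i
λ_sys = 0.00000479 + 0.0000414 + 0.000447 + 0.000331 + 0.0000467 + 0.0000568 = 9.2769e-04 /h
MTBF = 1 / λ_sys = 1080 h

1080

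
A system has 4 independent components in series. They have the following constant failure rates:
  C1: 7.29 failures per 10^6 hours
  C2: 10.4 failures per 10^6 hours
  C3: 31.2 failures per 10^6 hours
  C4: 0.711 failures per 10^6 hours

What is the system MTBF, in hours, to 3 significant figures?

Series of exponential components: λ_sys = Σ λ_i
λ_sys = 0.00000729 + 0.0000104 + 0.0000312 + 0.000000711 = 4.9601e-05 /h
MTBF = 1 / λ_sys = 20200 h

20200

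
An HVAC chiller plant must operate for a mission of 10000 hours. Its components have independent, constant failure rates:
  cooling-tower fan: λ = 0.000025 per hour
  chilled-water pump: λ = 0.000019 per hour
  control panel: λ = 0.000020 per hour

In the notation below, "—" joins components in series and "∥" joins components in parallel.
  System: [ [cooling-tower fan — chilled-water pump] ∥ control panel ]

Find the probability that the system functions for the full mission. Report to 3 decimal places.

R(cooling-tower fan) = exp(−0.000025 × 10000) = 0.77880
R(chilled-water pump) = exp(−0.000019 × 10000) = 0.82696
R(control panel) = exp(−0.000020 × 10000) = 0.81873
Series (cooling-tower fan and chilled-water pump): 0.77880 × 0.82696 = 0.64404
Parallel ([0.64404] and control panel): 1 − (1 − 0.64404)(1 − 0.81873) = 0.935

0.935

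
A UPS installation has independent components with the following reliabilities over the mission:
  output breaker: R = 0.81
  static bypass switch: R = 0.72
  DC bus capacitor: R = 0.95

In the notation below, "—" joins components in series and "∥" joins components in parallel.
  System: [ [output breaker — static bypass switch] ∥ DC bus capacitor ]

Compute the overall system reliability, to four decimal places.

0.9792

Series (output breaker and static bypass switch): 0.810000 × 0.720000 = 0.583200
Parallel ([0.583200] and DC bus capacitor): 1 − (1 − 0.583200)(1 − 0.950000) = 0.9792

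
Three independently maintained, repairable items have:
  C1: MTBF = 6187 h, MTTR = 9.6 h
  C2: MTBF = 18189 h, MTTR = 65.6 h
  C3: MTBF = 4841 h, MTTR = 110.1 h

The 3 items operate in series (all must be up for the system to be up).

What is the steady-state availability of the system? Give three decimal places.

A(C1) = MTBF/(MTBF+MTTR) = 6187/(6187+9.6) = 0.998451
A(C2) = MTBF/(MTBF+MTTR) = 18189/(18189+65.6) = 0.996406
A(C3) = MTBF/(MTBF+MTTR) = 4841/(4841+110.1) = 0.977763
Series availability: 0.998451 × 0.996406 × 0.977763 = 0.973

0.973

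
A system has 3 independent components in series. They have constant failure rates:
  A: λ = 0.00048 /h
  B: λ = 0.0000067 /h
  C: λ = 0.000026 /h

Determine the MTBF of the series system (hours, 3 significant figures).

Series of exponential components: λ_sys = Σ λ_i
λ_sys = 0.00048 + 0.0000067 + 0.000026 = 5.1270e-04 /h
MTBF = 1 / λ_sys = 1950 h

1950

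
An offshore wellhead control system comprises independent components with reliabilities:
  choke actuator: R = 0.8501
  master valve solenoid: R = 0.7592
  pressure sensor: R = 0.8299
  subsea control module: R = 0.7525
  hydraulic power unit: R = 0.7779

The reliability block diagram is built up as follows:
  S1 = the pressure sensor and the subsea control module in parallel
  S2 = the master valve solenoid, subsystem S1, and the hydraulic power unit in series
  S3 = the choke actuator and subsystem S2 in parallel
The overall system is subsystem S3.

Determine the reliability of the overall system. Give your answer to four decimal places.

0.9349

Parallel (pressure sensor and subsea control module): 1 − (1 − 0.829900)(1 − 0.752500) = 0.957900
Series (master valve solenoid, [0.957900], and hydraulic power unit): 0.759200 × 0.957900 × 0.777900 = 0.565718
Parallel (choke actuator and [0.565718]): 1 − (1 − 0.850100)(1 − 0.565718) = 0.9349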